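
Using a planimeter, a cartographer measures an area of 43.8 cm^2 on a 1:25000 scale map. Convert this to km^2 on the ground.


ground_area = 43.8 * (25000/100)^2 = 2737500.0 m^2 = 2.7375 km^2 ≈ 2.738 km^2

2.738 km^2


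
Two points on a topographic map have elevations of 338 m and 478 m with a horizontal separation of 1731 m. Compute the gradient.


gradient = (478 - 338) / 1731 = 140 / 1731 = 0.0809

0.0809


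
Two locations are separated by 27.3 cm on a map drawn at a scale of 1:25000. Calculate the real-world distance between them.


ground = 27.3 cm * 25000 / 100 = 6825.0 m = 6.825 km

6.825 km


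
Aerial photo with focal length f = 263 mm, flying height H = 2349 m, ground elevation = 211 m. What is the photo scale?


scale = f / (H - h) = 263 mm / 2138 m = 263 / 2138000 = 1:8129

1:8129


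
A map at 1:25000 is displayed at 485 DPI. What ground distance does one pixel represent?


pixel_cm = 2.54 / 485 ≈ 0.005237 cm
ground = pixel_cm * 25000 / 100 = 2.54 * 25000 / (485 * 100) = 63500 / 48500 ≈ 1.31 m

1.31 m


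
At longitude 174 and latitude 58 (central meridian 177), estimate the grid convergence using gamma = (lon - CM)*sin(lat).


gamma = (174 - 177) * sin(58) = -3 * 0.848048 = -2.544 degrees

-2.544 degrees


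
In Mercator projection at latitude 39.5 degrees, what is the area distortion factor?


area_distortion = 1/cos^2(39.5) = 1.68

1.68


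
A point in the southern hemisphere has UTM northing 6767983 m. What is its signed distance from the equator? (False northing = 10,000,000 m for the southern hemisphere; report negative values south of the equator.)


For southern: actual = 6767983 - 10000000 = -3232017 m

-3232017 m


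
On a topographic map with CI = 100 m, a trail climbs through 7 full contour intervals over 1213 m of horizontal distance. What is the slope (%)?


elevation change = 7 * 100 = 700 m
slope = 700 / 1213 * 100 = 57.7%

57.7%


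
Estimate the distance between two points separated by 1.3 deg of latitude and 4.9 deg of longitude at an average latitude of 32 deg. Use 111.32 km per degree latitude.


dlat_km = 1.3 * 111.32 = 144.716
dlon_km = 4.9 * 111.32 * cos(32) ≈ 462.583
dist = sqrt(144.716^2 + 462.583^2) ≈ 484.7 km

484.7 km


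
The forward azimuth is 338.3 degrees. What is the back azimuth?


back azimuth = (338.3 + 180) mod 360 = 158.3 degrees

158.3 degrees


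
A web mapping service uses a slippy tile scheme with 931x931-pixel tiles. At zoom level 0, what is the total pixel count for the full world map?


tiles per axis = 2^0 = 1
total tiles = 1^2 = 1
pixels per axis = 1 * 931 = 931
total pixels = 931^2 = 866761

866761 pixels


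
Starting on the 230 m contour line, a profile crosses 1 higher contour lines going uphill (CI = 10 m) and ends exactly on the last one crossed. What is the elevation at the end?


elevation = 230 + 1 * 10 = 240 m

240 m


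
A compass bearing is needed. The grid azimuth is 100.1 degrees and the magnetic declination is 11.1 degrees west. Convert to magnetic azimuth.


magnetic azimuth = grid azimuth - declination (east +ve)
mag_az = 100.1 - -11.1 = 111.2 degrees

111.2 degrees


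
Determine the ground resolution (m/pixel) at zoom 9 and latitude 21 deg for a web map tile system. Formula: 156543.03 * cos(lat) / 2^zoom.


res = 156543.03 * cos(21) / 2^9 = 156543.03 * 0.93358043 / 512 = 285.44 m/pixel

285.44 m/pixel


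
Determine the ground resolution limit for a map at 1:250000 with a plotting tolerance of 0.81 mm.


ground = 0.81 mm * 250000 / 1000 = 202.5 m

202.5 m


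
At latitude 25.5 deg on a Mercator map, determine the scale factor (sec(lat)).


SF = 1 / cos(25.5) = 1 / 0.902585 = 1.108

1.108


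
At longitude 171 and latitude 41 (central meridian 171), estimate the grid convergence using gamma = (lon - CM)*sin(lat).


gamma = (171 - 171) * sin(41) = 0 * 0.656059 = 0.0 degrees

0.0 degrees


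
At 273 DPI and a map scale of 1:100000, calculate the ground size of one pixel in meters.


pixel_cm = 2.54 / 273 ≈ 0.009304 cm
ground = pixel_cm * 100000 / 100 = 2.54 * 100000 / (273 * 100) = 254000 / 27300 ≈ 9.3 m

9.3 m


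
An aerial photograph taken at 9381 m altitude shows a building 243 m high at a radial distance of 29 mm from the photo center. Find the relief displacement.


d = h * r / H = 243 * 29 / 9381 = 0.75 mm

0.75 mm


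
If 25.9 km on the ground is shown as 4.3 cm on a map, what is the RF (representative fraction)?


ground = 25.9 km = 2590000 cm; RF denominator = ground / map = 2590000 / 4.3 ≈ 602326; RF = 1:602326

1:602326


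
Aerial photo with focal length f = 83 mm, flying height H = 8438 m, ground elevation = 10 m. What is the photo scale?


scale = f / (H - h) = 83 mm / 8428 m = 83 / 8428000 = 1:101542

1:101542


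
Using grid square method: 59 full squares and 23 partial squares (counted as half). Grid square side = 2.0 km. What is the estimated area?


effective squares = 59 + 23 * 0.5 = 70.5
area = 70.5 * 4.0 = 282.0 km^2

282.0 km^2


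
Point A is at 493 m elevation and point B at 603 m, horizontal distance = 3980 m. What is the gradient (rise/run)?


gradient = (603 - 493) / 3980 = 110 / 3980 = 0.0276

0.0276


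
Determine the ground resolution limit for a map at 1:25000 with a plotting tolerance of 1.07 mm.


ground = 1.07 mm * 25000 / 1000 = 26.75 m

26.75 m


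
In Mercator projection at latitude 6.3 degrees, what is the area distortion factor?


area_distortion = 1/cos^2(6.3) = 1.012

1.012


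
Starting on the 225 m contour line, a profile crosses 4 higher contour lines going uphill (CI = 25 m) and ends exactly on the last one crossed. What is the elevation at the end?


elevation = 225 + 4 * 25 = 325 m

325 m


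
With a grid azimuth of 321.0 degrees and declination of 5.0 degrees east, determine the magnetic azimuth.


magnetic azimuth = grid azimuth - declination (east +ve)
mag_az = 321.0 - 5.0 = 316.0 degrees

316.0 degrees


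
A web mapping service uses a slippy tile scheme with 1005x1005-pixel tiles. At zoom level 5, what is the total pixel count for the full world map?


tiles per axis = 2^5 = 32
total tiles = 32^2 = 1024
pixels per axis = 32 * 1005 = 32160
total pixels = 32160^2 = 1034265600

1034265600 pixels


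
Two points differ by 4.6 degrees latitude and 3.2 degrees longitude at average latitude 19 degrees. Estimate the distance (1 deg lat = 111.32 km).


dlat_km = 4.6 * 111.32 = 512.072
dlon_km = 3.2 * 111.32 * cos(19) ≈ 336.816
dist = sqrt(512.072^2 + 336.816^2) ≈ 612.9 km

612.9 km


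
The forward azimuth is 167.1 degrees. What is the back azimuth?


back azimuth = (167.1 + 180) mod 360 = 347.1 degrees

347.1 degrees


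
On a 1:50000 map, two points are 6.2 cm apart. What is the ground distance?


ground = 6.2 cm * 50000 / 100 = 3100.0 m = 3.1 km

3.1 km


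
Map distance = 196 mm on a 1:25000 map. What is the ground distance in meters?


ground = 196 mm * 25000 / 1000 = 4900.0 m

4900.0 m


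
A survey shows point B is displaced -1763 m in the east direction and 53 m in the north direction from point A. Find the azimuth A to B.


az = atan2(-1763, 53) = -88.3 deg
adjusted to 0-360: 271.7 degrees

271.7 degrees


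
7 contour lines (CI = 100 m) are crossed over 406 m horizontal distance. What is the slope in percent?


elevation change = 7 * 100 = 700 m
slope = 700 / 406 * 100 = 172.4%

172.4%


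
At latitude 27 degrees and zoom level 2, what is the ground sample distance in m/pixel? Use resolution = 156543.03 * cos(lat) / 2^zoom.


res = 156543.03 * cos(27) / 2^2 = 156543.03 * 0.89100652 / 4 = 34870.22 m/pixel

34870.22 m/pixel


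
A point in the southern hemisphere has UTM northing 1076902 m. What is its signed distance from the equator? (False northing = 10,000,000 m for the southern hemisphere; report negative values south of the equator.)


For southern: actual = 1076902 - 10000000 = -8923098 m

-8923098 m


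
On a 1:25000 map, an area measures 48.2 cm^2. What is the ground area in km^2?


ground_area = 48.2 * (25000/100)^2 = 3012500.0 m^2 = 3.0125 km^2 ≈ 3.013 km^2

3.013 km^2


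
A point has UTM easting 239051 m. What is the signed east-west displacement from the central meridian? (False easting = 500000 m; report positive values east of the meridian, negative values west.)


displacement = 239051 - 500000 = -260949 m

-260949 m


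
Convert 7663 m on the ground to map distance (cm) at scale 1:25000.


map_cm = 7663 * 100 / 25000 = 30.652 cm ≈ 30.65 cm

30.65 cm


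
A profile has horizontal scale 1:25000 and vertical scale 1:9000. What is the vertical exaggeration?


VE = horizontal_scale / vertical_scale = 25000 / 9000 ≈ 2.8

2.8x


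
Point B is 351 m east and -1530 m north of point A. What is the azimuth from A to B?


az = atan2(351, -1530) = 167.1 deg
adjusted to 0-360: 167.1 degrees

167.1 degrees


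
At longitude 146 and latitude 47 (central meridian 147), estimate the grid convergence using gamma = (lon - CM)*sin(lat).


gamma = (146 - 147) * sin(47) = -1 * 0.731354 = -0.731 degrees

-0.731 degrees


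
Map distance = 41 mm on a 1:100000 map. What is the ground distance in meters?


ground = 41 mm * 100000 / 1000 = 4100.0 m

4100.0 m


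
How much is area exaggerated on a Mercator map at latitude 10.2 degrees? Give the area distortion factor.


area_distortion = 1/cos^2(10.2) = 1.032

1.032


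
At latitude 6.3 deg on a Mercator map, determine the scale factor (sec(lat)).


SF = 1 / cos(6.3) = 1 / 0.993961 = 1.006

1.006


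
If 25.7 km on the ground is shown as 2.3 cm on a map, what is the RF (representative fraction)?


ground = 25.7 km = 2570000 cm; RF denominator = ground / map = 2570000 / 2.3 ≈ 1117391; RF = 1:1117391

1:1117391


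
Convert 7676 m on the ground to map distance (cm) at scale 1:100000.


map_cm = 7676 * 100 / 100000 = 7.676 cm ≈ 7.68 cm

7.68 cm


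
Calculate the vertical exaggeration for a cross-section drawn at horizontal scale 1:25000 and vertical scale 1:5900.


VE = horizontal_scale / vertical_scale = 25000 / 5900 ≈ 4.2

4.2x


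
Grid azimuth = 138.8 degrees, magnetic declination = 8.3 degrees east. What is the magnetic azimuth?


magnetic azimuth = grid azimuth - declination (east +ve)
mag_az = 138.8 - 8.3 = 130.5 degrees

130.5 degrees


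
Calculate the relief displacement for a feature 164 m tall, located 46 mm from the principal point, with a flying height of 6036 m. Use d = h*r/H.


d = h * r / H = 164 * 46 / 6036 = 1.25 mm

1.25 mm


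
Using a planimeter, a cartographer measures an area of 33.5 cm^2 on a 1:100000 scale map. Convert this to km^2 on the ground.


ground_area = 33.5 * (100000/100)^2 = 33500000.0 m^2 = 33.5 km^2

33.5 km^2


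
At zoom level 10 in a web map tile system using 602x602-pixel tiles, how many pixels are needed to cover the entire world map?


tiles per axis = 2^10 = 1024
total tiles = 1024^2 = 1048576
pixels per axis = 1024 * 602 = 616448
total pixels = 616448^2 = 380008136704

380008136704 pixels


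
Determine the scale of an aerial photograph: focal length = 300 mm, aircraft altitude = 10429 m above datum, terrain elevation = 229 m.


scale = f / (H - h) = 300 mm / 10200 m = 300 / 10200000 = 1:34000

1:34000


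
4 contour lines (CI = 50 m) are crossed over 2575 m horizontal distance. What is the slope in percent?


elevation change = 4 * 50 = 200 m
slope = 200 / 2575 * 100 = 7.8%

7.8%


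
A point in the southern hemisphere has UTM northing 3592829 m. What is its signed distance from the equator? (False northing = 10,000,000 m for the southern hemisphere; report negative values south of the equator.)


For southern: actual = 3592829 - 10000000 = -6407171 m

-6407171 m


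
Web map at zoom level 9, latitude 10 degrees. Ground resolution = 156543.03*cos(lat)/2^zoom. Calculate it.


res = 156543.03 * cos(10) / 2^9 = 156543.03 * 0.98480775 / 512 = 301.1 m/pixel

301.1 m/pixel


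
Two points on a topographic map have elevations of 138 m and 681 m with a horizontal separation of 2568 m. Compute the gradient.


gradient = (681 - 138) / 2568 = 543 / 2568 = 0.2114

0.2114


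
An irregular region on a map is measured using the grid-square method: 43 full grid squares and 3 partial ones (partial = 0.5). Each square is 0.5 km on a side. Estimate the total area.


effective squares = 43 + 3 * 0.5 = 44.5
area = 44.5 * 0.25 = 11.125 km^2

11.125 km^2


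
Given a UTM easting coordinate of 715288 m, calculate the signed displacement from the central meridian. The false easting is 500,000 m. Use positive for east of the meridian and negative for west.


displacement = 715288 - 500000 = 215288 m

215288 m


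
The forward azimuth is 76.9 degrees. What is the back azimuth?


back azimuth = (76.9 + 180) mod 360 = 256.9 degrees

256.9 degrees


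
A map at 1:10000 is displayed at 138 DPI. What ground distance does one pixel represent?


pixel_cm = 2.54 / 138 ≈ 0.018406 cm
ground = pixel_cm * 10000 / 100 = 2.54 * 10000 / (138 * 100) = 25400 / 13800 ≈ 1.84 m

1.84 m


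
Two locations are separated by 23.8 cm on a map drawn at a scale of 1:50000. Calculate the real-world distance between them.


ground = 23.8 cm * 50000 / 100 = 11900.0 m = 11.9 km

11.9 km


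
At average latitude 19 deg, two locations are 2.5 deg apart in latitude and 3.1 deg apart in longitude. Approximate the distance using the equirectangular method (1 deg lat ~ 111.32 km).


dlat_km = 2.5 * 111.32 = 278.3
dlon_km = 3.1 * 111.32 * cos(19) ≈ 326.291
dist = sqrt(278.3^2 + 326.291^2) ≈ 428.9 km

428.9 km


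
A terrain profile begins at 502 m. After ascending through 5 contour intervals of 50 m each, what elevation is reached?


elevation = 502 + 5 * 50 = 752 m

752 m


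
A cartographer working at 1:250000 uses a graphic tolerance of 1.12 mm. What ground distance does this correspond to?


ground = 1.12 mm * 250000 / 1000 = 280.0 m

280.0 m


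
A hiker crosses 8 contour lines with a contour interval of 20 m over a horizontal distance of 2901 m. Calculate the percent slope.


elevation change = 8 * 20 = 160 m
slope = 160 / 2901 * 100 = 5.5%

5.5%


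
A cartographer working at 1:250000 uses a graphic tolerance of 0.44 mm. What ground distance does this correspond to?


ground = 0.44 mm * 250000 / 1000 = 110.0 m

110.0 m


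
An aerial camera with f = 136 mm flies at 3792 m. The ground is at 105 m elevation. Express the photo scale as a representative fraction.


scale = f / (H - h) = 136 mm / 3687 m = 136 / 3687000 = 1:27110

1:27110


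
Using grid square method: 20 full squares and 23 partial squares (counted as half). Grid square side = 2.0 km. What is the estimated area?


effective squares = 20 + 23 * 0.5 = 31.5
area = 31.5 * 4.0 = 126.0 km^2

126.0 km^2


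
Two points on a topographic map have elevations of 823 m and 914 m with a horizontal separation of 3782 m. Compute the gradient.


gradient = (914 - 823) / 3782 = 91 / 3782 = 0.0241

0.0241


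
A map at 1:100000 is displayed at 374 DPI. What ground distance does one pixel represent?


pixel_cm = 2.54 / 374 ≈ 0.006791 cm
ground = pixel_cm * 100000 / 100 = 2.54 * 100000 / (374 * 100) = 254000 / 37400 ≈ 6.79 m

6.79 m


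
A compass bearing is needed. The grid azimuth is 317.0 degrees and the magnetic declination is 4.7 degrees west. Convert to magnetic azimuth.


magnetic azimuth = grid azimuth - declination (east +ve)
mag_az = 317.0 - -4.7 = 321.7 degrees

321.7 degrees


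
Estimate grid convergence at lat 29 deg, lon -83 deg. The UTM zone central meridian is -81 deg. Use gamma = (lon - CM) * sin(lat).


gamma = (-83 - -81) * sin(29) = -2 * 0.48481 = -0.97 degrees

-0.97 degrees


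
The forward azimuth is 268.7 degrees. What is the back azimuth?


back azimuth = (268.7 + 180) mod 360 = 88.7 degrees

88.7 degrees


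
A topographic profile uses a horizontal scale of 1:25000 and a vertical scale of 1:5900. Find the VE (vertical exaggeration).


VE = horizontal_scale / vertical_scale = 25000 / 5900 ≈ 4.2

4.2x


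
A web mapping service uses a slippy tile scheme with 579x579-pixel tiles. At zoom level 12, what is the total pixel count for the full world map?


tiles per axis = 2^12 = 4096
total tiles = 4096^2 = 16777216
pixels per axis = 4096 * 579 = 2371584
total pixels = 2371584^2 = 5624410669056

5624410669056 pixels


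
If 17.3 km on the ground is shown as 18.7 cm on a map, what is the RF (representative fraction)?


ground = 17.3 km = 1730000 cm; RF denominator = ground / map = 1730000 / 18.7 ≈ 92513; RF = 1:92513

1:92513


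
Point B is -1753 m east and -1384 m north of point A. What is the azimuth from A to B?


az = atan2(-1753, -1384) = -128.3 deg
adjusted to 0-360: 231.7 degrees

231.7 degrees


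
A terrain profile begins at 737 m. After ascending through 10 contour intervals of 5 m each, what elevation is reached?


elevation = 737 + 10 * 5 = 787 m

787 m


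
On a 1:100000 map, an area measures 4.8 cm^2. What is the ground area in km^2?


ground_area = 4.8 * (100000/100)^2 = 4800000.0 m^2 = 4.8 km^2

4.8 km^2


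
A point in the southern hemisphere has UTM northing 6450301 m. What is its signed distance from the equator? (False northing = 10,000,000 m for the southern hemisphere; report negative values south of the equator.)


For southern: actual = 6450301 - 10000000 = -3549699 m

-3549699 m


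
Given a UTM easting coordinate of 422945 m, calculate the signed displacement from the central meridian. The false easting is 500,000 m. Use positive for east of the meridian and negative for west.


displacement = 422945 - 500000 = -77055 m

-77055 m


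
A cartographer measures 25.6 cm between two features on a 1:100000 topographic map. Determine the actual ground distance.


ground = 25.6 cm * 100000 / 100 = 25600.0 m = 25.6 km

25.6 km


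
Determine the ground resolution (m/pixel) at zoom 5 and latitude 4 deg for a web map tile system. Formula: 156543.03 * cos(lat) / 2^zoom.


res = 156543.03 * cos(4) / 2^5 = 156543.03 * 0.99756405 / 32 = 4880.05 m/pixel

4880.05 m/pixel


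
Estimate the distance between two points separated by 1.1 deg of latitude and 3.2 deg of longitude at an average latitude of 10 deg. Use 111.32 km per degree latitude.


dlat_km = 1.1 * 111.32 = 122.452
dlon_km = 3.2 * 111.32 * cos(10) ≈ 350.812
dist = sqrt(122.452^2 + 350.812^2) ≈ 371.6 km

371.6 km


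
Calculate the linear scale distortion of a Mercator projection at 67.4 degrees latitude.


SF = 1 / cos(67.4) = 1 / 0.384295 = 2.602

2.602


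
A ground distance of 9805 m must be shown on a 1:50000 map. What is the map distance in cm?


map_cm = 9805 * 100 / 50000 = 19.61 cm

19.61 cm


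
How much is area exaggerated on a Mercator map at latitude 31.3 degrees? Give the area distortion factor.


area_distortion = 1/cos^2(31.3) = 1.37

1.37


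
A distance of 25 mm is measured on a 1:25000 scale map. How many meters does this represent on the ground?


ground = 25 mm * 25000 / 1000 = 625.0 m

625.0 m


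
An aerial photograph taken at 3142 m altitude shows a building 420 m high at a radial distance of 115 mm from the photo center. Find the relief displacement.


d = h * r / H = 420 * 115 / 3142 = 15.37 mm

15.37 mm


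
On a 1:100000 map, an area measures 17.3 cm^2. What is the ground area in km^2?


ground_area = 17.3 * (100000/100)^2 = 17300000.0 m^2 = 17.3 km^2

17.3 km^2


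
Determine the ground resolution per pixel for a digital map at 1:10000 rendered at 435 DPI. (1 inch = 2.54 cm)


pixel_cm = 2.54 / 435 ≈ 0.005839 cm
ground = pixel_cm * 10000 / 100 = 2.54 * 10000 / (435 * 100) = 25400 / 43500 ≈ 0.58 m

0.58 m


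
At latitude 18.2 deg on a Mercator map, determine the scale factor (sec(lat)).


SF = 1 / cos(18.2) = 1 / 0.949972 = 1.053

1.053


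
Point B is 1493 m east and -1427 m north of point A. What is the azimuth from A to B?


az = atan2(1493, -1427) = 133.7 deg
adjusted to 0-360: 133.7 degrees

133.7 degrees


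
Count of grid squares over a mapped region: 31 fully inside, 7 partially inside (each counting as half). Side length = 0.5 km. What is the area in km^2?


effective squares = 31 + 7 * 0.5 = 34.5
area = 34.5 * 0.25 = 8.625 km^2

8.625 km^2


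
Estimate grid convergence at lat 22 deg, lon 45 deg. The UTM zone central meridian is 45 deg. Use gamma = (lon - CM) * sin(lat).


gamma = (45 - 45) * sin(22) = 0 * 0.374607 = 0.0 degrees

0.0 degrees


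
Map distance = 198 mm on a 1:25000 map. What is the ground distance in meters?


ground = 198 mm * 25000 / 1000 = 4950.0 m

4950.0 m


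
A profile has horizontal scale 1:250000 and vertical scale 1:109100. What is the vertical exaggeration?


VE = horizontal_scale / vertical_scale = 250000 / 109100 ≈ 2.3

2.3x


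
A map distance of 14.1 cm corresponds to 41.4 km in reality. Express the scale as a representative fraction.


ground = 41.4 km = 4140000 cm; RF denominator = ground / map = 4140000 / 14.1 ≈ 293617; RF = 1:293617

1:293617


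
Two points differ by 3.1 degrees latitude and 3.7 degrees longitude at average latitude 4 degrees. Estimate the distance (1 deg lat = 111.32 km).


dlat_km = 3.1 * 111.32 = 345.092
dlon_km = 3.7 * 111.32 * cos(4) ≈ 410.881
dist = sqrt(345.092^2 + 410.881^2) ≈ 536.6 km

536.6 km


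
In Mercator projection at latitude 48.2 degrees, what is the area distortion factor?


area_distortion = 1/cos^2(48.2) = 2.251

2.251


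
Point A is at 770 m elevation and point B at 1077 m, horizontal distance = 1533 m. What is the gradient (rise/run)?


gradient = (1077 - 770) / 1533 = 307 / 1533 = 0.2003

0.2003


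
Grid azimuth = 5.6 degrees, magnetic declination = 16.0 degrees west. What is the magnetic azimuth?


magnetic azimuth = grid azimuth - declination (east +ve)
mag_az = 5.6 - -16.0 = 21.6 degrees

21.6 degrees


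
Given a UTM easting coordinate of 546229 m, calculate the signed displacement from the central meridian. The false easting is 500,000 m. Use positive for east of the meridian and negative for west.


displacement = 546229 - 500000 = 46229 m

46229 m


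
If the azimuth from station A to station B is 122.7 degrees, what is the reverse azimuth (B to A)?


back azimuth = (122.7 + 180) mod 360 = 302.7 degrees

302.7 degrees


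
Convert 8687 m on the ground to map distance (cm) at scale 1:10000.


map_cm = 8687 * 100 / 10000 = 86.87 cm

86.87 cm


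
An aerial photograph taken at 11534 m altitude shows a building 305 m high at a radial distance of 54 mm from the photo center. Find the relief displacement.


d = h * r / H = 305 * 54 / 11534 = 1.43 mm

1.43 mm


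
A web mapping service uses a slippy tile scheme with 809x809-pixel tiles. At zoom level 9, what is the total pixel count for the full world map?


tiles per axis = 2^9 = 512
total tiles = 512^2 = 262144
pixels per axis = 512 * 809 = 414208
total pixels = 414208^2 = 171568267264

171568267264 pixels


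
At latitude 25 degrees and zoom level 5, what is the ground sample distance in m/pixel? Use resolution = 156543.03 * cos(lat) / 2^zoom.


res = 156543.03 * cos(25) / 2^5 = 156543.03 * 0.90630779 / 32 = 4433.63 m/pixel

4433.63 m/pixel


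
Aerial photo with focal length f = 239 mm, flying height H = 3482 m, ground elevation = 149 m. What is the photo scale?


scale = f / (H - h) = 239 mm / 3333 m = 239 / 3333000 = 1:13946

1:13946


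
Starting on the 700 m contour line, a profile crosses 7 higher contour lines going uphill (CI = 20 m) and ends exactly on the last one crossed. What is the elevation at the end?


elevation = 700 + 7 * 20 = 840 m

840 m


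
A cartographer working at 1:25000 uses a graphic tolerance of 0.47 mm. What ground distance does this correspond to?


ground = 0.47 mm * 25000 / 1000 = 11.75 m

11.75 m


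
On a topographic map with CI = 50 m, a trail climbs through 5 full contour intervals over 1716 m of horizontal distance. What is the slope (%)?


elevation change = 5 * 50 = 250 m
slope = 250 / 1716 * 100 = 14.6%

14.6%


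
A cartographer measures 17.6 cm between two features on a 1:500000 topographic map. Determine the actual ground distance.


ground = 17.6 cm * 500000 / 100 = 88000.0 m = 88.0 km

88.0 km


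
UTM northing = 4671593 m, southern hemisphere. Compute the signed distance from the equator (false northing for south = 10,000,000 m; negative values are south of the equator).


For southern: actual = 4671593 - 10000000 = -5328407 m

-5328407 m


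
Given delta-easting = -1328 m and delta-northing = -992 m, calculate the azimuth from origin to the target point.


az = atan2(-1328, -992) = -126.8 deg
adjusted to 0-360: 233.2 degrees

233.2 degrees


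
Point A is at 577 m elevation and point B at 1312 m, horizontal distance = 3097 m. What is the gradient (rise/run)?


gradient = (1312 - 577) / 3097 = 735 / 3097 = 0.2373

0.2373


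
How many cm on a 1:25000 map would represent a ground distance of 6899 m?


map_cm = 6899 * 100 / 25000 = 27.596 cm ≈ 27.6 cm

27.6 cm


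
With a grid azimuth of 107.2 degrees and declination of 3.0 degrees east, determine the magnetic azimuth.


magnetic azimuth = grid azimuth - declination (east +ve)
mag_az = 107.2 - 3.0 = 104.2 degrees

104.2 degrees


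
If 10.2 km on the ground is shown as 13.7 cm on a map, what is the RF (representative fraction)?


ground = 10.2 km = 1020000 cm; RF denominator = ground / map = 1020000 / 13.7 ≈ 74453; RF = 1:74453

1:74453


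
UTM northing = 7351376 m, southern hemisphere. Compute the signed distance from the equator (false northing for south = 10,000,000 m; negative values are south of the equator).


For southern: actual = 7351376 - 10000000 = -2648624 m

-2648624 m


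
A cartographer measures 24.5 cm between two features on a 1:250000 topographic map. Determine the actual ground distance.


ground = 24.5 cm * 250000 / 100 = 61250.0 m = 61.25 km

61.25 km


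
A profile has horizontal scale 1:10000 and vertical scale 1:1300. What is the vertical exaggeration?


VE = horizontal_scale / vertical_scale = 10000 / 1300 ≈ 7.7

7.7x


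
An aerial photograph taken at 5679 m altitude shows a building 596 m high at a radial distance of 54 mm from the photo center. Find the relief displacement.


d = h * r / H = 596 * 54 / 5679 = 5.67 mm

5.67 mm


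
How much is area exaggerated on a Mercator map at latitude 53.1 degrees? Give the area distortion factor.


area_distortion = 1/cos^2(53.1) = 2.774

2.774


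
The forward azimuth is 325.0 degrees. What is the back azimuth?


back azimuth = (325.0 + 180) mod 360 = 145.0 degrees

145.0 degrees


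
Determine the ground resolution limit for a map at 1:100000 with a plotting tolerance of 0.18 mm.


ground = 0.18 mm * 100000 / 1000 = 18.0 m

18.0 m


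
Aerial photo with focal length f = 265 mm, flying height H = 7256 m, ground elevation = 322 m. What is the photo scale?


scale = f / (H - h) = 265 mm / 6934 m = 265 / 6934000 = 1:26166

1:26166


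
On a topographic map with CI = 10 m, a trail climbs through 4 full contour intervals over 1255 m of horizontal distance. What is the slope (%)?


elevation change = 4 * 10 = 40 m
slope = 40 / 1255 * 100 = 3.2%

3.2%


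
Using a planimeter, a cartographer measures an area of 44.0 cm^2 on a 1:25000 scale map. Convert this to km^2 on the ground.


ground_area = 44.0 * (25000/100)^2 = 2750000.0 m^2 = 2.75 km^2

2.75 km^2


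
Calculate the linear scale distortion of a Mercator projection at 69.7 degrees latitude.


SF = 1 / cos(69.7) = 1 / 0.346936 = 2.882

2.882


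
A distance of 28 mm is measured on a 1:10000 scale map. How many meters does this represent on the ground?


ground = 28 mm * 10000 / 1000 = 280.0 m

280.0 m


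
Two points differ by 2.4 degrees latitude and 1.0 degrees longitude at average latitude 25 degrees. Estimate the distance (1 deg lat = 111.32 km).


dlat_km = 2.4 * 111.32 = 267.168
dlon_km = 1.0 * 111.32 * cos(25) ≈ 100.89
dist = sqrt(267.168^2 + 100.89^2) ≈ 285.6 km

285.6 km


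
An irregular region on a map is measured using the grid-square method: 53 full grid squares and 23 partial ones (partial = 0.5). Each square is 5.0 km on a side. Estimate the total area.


effective squares = 53 + 23 * 0.5 = 64.5
area = 64.5 * 25.0 = 1612.5 km^2

1612.5 km^2


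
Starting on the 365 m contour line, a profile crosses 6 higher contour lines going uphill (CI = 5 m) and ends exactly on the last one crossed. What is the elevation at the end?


elevation = 365 + 6 * 5 = 395 m

395 m


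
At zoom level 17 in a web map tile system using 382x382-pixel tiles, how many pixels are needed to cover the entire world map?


tiles per axis = 2^17 = 131072
total tiles = 131072^2 = 17179869184
pixels per axis = 131072 * 382 = 50069504
total pixels = 50069504^2 = 2506955230806016

2506955230806016 pixels


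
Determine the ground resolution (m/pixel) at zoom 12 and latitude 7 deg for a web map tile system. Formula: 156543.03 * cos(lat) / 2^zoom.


res = 156543.03 * cos(7) / 2^12 = 156543.03 * 0.99254615 / 4096 = 37.93 m/pixel

37.93 m/pixel


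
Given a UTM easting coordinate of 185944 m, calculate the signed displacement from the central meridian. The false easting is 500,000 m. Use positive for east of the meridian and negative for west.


displacement = 185944 - 500000 = -314056 m

-314056 m


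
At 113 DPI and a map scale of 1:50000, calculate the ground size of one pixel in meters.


pixel_cm = 2.54 / 113 ≈ 0.022478 cm
ground = pixel_cm * 50000 / 100 = 2.54 * 50000 / (113 * 100) = 127000 / 11300 ≈ 11.24 m

11.24 m


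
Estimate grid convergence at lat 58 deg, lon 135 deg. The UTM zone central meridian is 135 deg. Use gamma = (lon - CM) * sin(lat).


gamma = (135 - 135) * sin(58) = 0 * 0.848048 = 0.0 degrees

0.0 degrees


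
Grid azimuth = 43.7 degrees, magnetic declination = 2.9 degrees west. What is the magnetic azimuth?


magnetic azimuth = grid azimuth - declination (east +ve)
mag_az = 43.7 - -2.9 = 46.6 degrees

46.6 degrees


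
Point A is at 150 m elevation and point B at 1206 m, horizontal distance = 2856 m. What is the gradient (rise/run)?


gradient = (1206 - 150) / 2856 = 1056 / 2856 = 0.3697

0.3697


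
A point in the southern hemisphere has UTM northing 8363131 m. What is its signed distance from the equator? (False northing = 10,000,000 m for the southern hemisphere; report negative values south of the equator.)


For southern: actual = 8363131 - 10000000 = -1636869 m

-1636869 m


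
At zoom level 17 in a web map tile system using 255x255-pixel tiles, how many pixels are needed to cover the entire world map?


tiles per axis = 2^17 = 131072
total tiles = 131072^2 = 17179869184
pixels per axis = 131072 * 255 = 33423360
total pixels = 33423360^2 = 1117120993689600

1117120993689600 pixels


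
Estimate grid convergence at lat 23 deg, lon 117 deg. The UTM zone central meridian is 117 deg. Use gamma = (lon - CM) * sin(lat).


gamma = (117 - 117) * sin(23) = 0 * 0.390731 = 0.0 degrees

0.0 degrees


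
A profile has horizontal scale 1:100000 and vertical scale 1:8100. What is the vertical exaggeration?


VE = horizontal_scale / vertical_scale = 100000 / 8100 ≈ 12.3

12.3x


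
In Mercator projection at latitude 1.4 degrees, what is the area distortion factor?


area_distortion = 1/cos^2(1.4) = 1.001

1.001


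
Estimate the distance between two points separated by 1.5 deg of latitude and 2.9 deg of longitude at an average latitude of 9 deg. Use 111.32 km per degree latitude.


dlat_km = 1.5 * 111.32 = 166.98
dlon_km = 2.9 * 111.32 * cos(9) ≈ 318.853
dist = sqrt(166.98^2 + 318.853^2) ≈ 359.9 km

359.9 km


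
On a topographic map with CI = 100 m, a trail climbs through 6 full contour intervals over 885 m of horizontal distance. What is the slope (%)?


elevation change = 6 * 100 = 600 m
slope = 600 / 885 * 100 = 67.8%

67.8%


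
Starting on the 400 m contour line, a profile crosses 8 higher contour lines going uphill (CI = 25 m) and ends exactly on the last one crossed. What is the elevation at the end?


elevation = 400 + 8 * 25 = 600 m

600 m


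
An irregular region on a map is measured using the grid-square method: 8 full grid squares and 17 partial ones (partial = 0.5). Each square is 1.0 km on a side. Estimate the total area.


effective squares = 8 + 17 * 0.5 = 16.5
area = 16.5 * 1.0 = 16.5 km^2

16.5 km^2


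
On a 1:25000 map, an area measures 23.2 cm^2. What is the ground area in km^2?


ground_area = 23.2 * (25000/100)^2 = 1450000.0 m^2 = 1.45 km^2

1.45 km^2


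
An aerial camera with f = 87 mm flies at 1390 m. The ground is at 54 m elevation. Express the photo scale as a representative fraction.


scale = f / (H - h) = 87 mm / 1336 m = 87 / 1336000 = 1:15356

1:15356


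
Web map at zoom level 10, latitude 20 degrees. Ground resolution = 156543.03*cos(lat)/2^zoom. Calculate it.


res = 156543.03 * cos(20) / 2^10 = 156543.03 * 0.93969262 / 1024 = 143.65 m/pixel

143.65 m/pixel


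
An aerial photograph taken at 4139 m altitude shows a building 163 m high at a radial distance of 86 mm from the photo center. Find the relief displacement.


d = h * r / H = 163 * 86 / 4139 = 3.39 mm

3.39 mm


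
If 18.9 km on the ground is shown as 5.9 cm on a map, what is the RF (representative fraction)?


ground = 18.9 km = 1890000 cm; RF denominator = ground / map = 1890000 / 5.9 ≈ 320339; RF = 1:320339

1:320339


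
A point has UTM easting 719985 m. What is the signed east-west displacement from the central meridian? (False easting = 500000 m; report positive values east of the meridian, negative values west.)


displacement = 719985 - 500000 = 219985 m

219985 m


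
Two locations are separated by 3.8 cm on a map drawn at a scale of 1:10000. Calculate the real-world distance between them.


ground = 3.8 cm * 10000 / 100 = 380.0 m

380.0 m


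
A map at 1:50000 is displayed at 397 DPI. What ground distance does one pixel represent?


pixel_cm = 2.54 / 397 ≈ 0.006398 cm
ground = pixel_cm * 50000 / 100 = 2.54 * 50000 / (397 * 100) = 127000 / 39700 ≈ 3.2 m

3.2 m


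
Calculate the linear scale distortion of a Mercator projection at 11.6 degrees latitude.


SF = 1 / cos(11.6) = 1 / 0.979575 = 1.021

1.021


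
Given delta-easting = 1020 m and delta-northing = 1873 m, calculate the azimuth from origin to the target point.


az = atan2(1020, 1873) = 28.6 deg
adjusted to 0-360: 28.6 degrees

28.6 degrees


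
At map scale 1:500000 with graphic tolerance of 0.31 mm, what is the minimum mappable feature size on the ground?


ground = 0.31 mm * 500000 / 1000 = 155.0 m

155.0 m


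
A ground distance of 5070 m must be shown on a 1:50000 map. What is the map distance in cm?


map_cm = 5070 * 100 / 50000 = 10.14 cm

10.14 cm


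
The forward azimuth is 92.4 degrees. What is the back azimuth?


back azimuth = (92.4 + 180) mod 360 = 272.4 degrees

272.4 degrees


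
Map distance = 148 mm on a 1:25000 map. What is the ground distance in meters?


ground = 148 mm * 25000 / 1000 = 3700.0 m

3700.0 m


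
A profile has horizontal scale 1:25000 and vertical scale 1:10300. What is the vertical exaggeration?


VE = horizontal_scale / vertical_scale = 25000 / 10300 ≈ 2.4

2.4x


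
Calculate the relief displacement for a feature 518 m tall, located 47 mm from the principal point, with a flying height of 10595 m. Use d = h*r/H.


d = h * r / H = 518 * 47 / 10595 = 2.3 mm

2.3 mm


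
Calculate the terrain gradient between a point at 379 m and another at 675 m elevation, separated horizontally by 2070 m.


gradient = (675 - 379) / 2070 = 296 / 2070 = 0.143

0.143


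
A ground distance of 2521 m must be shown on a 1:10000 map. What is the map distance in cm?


map_cm = 2521 * 100 / 10000 = 25.21 cm

25.21 cm


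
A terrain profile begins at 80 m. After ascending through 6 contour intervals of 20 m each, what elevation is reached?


elevation = 80 + 6 * 20 = 200 m

200 m


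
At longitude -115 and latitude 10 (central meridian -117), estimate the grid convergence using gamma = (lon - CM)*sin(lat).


gamma = (-115 - -117) * sin(10) = 2 * 0.173648 = 0.347 degrees

0.347 degrees


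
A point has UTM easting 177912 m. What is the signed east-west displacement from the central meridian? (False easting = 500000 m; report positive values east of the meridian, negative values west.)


displacement = 177912 - 500000 = -322088 m

-322088 m


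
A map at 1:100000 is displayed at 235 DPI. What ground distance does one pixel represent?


pixel_cm = 2.54 / 235 ≈ 0.010809 cm
ground = pixel_cm * 100000 / 100 = 2.54 * 100000 / (235 * 100) = 254000 / 23500 ≈ 10.81 m

10.81 m


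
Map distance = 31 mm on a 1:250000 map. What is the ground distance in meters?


ground = 31 mm * 250000 / 1000 = 7750.0 m

7750.0 m


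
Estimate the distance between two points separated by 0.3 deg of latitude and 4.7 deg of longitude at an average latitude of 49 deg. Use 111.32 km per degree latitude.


dlat_km = 0.3 * 111.32 = 33.396
dlon_km = 4.7 * 111.32 * cos(49) ≈ 343.253
dist = sqrt(33.396^2 + 343.253^2) ≈ 344.9 km

344.9 km


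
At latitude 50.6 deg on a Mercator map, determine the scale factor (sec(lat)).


SF = 1 / cos(50.6) = 1 / 0.634731 = 1.575

1.575


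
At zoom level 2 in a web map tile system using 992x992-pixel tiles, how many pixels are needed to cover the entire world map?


tiles per axis = 2^2 = 4
total tiles = 4^2 = 16
pixels per axis = 4 * 992 = 3968
total pixels = 3968^2 = 15745024

15745024 pixels


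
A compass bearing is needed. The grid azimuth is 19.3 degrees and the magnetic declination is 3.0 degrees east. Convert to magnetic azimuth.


magnetic azimuth = grid azimuth - declination (east +ve)
mag_az = 19.3 - 3.0 = 16.3 degrees

16.3 degrees


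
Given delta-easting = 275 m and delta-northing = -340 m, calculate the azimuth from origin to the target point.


az = atan2(275, -340) = 141.0 deg
adjusted to 0-360: 141.0 degrees

141.0 degrees


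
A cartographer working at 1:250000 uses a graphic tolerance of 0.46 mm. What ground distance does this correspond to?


ground = 0.46 mm * 250000 / 1000 = 115.0 m

115.0 m


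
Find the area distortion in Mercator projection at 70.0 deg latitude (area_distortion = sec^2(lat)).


area_distortion = 1/cos^2(70.0) = 8.549

8.549


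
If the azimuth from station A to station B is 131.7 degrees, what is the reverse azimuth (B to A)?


back azimuth = (131.7 + 180) mod 360 = 311.7 degrees

311.7 degrees


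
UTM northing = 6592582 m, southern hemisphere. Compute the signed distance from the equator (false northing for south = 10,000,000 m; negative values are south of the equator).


For southern: actual = 6592582 - 10000000 = -3407418 m

-3407418 m


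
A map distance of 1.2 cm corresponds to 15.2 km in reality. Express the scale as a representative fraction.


ground = 15.2 km = 1520000 cm; RF denominator = ground / map = 1520000 / 1.2 ≈ 1266667; RF = 1:1266667

1:1266667


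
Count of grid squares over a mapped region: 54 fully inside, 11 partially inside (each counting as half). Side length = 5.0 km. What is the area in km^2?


effective squares = 54 + 11 * 0.5 = 59.5
area = 59.5 * 25.0 = 1487.5 km^2

1487.5 km^2
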